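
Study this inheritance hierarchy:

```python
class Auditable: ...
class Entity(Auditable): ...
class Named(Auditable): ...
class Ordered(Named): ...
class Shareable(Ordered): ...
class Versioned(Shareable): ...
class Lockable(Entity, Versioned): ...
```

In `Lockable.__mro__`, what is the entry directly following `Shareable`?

Ordered

L[Lockable] = Lockable + merge(L[Entity], L[Versioned], [Entity Versioned])
  take Entity:  [Entity Auditable object] + [Versioned Shareable Ordered Named Auditable object] + [Entity Versioned]
  take Versioned:  [Auditable object] + [Versioned Shareable Ordered Named Auditable object] + [Versioned]
  take Shareable:  [Auditable object] + [Shareable Ordered Named Auditable object]
  take Ordered:  [Auditable object] + [Ordered Named Auditable object]
  take Named:  [Auditable object] + [Named Auditable object]
  take Auditable:  [Auditable object] + [Auditable object]
  take object:  [object] + [object]
MRO: Lockable Entity Versioned Shareable Ordered Named Auditable object
Shareable is at position 3; next is Ordered.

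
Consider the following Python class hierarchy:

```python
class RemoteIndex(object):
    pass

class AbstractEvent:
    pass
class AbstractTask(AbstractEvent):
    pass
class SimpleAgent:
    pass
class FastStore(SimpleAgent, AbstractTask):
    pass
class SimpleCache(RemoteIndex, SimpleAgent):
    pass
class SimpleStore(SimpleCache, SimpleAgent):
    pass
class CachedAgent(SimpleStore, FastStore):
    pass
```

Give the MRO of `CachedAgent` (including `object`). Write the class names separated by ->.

CachedAgent -> SimpleStore -> SimpleCache -> RemoteIndex -> FastStore -> SimpleAgent -> AbstractTask -> AbstractEvent -> object

L[CachedAgent] = CachedAgent + merge(L[SimpleStore], L[FastStore], [SimpleStore FastStore])
  take SimpleStore:  [SimpleStore SimpleCache RemoteIndex SimpleAgent object] + [FastStore SimpleAgent AbstractTask AbstractEvent object] + [SimpleStore FastStore]
  take SimpleCache:  [SimpleCache RemoteIndex SimpleAgent object] + [FastStore SimpleAgent AbstractTask AbstractEvent object] + [FastStore]
  take RemoteIndex:  [RemoteIndex SimpleAgent object] + [FastStore SimpleAgent AbstractTask AbstractEvent object] + [FastStore]
  take FastStore:  [SimpleAgent object] + [FastStore SimpleAgent AbstractTask AbstractEvent object] + [FastStore]
  take SimpleAgent:  [SimpleAgent object] + [SimpleAgent AbstractTask AbstractEvent object]
  take AbstractTask:  [object] + [AbstractTask AbstractEvent object]
  take AbstractEvent:  [object] + [AbstractEvent object]
  take object:  [object] + [object]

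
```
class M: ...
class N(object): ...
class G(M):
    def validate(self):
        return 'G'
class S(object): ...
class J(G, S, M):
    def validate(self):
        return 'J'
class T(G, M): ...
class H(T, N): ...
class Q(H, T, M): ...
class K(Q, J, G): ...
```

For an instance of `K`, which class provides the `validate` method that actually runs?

L[K] = K + merge(L[Q], L[J], L[G], [Q J G])
  take Q:  [Q H T G M N object] + [J G S M object] + [G M object] + [Q J G]
  take H:  [H T G M N object] + [J G S M object] + [G M object] + [J G]
  take T:  [T G M N object] + [J G S M object] + [G M object] + [J G]
  take J:  [G M N object] + [J G S M object] + [G M object] + [J G]
  take G:  [G M N object] + [G S M object] + [G M object] + [G]
  take S:  [M N object] + [S M object] + [M object]
  take M:  [M N object] + [M object] + [M object]
  take N:  [N object] + [object] + [object]
  take object:  [object] + [object] + [object]
MRO: K Q H T J G S M N object
validate is defined in: G, J. First along the MRO is J.

J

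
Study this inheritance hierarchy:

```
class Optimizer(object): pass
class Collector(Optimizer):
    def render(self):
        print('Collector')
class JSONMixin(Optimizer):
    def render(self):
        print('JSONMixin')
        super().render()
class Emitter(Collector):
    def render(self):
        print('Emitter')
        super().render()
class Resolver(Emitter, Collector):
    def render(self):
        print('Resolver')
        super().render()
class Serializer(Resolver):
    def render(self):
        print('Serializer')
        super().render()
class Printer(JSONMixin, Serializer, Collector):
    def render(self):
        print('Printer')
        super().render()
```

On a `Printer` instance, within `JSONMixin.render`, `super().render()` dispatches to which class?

L[Printer] = Printer + merge(L[JSONMixin], L[Serializer], L[Collector], [JSONMixin Serializer Collector])
  take JSONMixin:  [JSONMixin Optimizer object] + [Serializer Resolver Emitter Collector Optimizer object] + [Collector Optimizer object] + [JSONMixin Serializer Collector]
  take Serializer:  [Optimizer object] + [Serializer Resolver Emitter Collector Optimizer object] + [Collector Optimizer object] + [Serializer Collector]
  take Resolver:  [Optimizer object] + [Resolver Emitter Collector Optimizer object] + [Collector Optimizer object] + [Collector]
  take Emitter:  [Optimizer object] + [Emitter Collector Optimizer object] + [Collector Optimizer object] + [Collector]
  take Collector:  [Optimizer object] + [Collector Optimizer object] + [Collector Optimizer object] + [Collector]
  take Optimizer:  [Optimizer object] + [Optimizer object] + [Optimizer object]
  take object:  [object] + [object] + [object]
MRO: Printer JSONMixin Serializer Resolver Emitter Collector Optimizer object
super() in JSONMixin.render on a Printer instance goes to the class after JSONMixin in Printer's MRO: Serializer.

Serializer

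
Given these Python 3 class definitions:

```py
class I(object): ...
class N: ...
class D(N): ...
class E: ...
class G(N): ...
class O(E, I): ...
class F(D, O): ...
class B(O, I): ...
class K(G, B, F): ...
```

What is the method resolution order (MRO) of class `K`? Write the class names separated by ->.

K -> G -> B -> F -> D -> N -> O -> E -> I -> object

L[K] = K + merge(L[G], L[B], L[F], [G B F])
  take G:  [G N object] + [B O E I object] + [F D N O E I object] + [G B F]
  take B:  [N object] + [B O E I object] + [F D N O E I object] + [B F]
  take F:  [N object] + [O E I object] + [F D N O E I object] + [F]
  take D:  [N object] + [O E I object] + [D N O E I object]
  take N:  [N object] + [O E I object] + [N O E I object]
  take O:  [object] + [O E I object] + [O E I object]
  take E:  [object] + [E I object] + [E I object]
  take I:  [object] + [I object] + [I object]
  take object:  [object] + [object] + [object]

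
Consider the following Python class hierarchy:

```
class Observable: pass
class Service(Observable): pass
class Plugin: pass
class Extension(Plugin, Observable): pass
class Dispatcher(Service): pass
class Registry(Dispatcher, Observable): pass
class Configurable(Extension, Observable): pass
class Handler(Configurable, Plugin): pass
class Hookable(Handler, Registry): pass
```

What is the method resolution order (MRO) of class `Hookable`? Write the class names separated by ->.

Hookable -> Handler -> Configurable -> Extension -> Plugin -> Registry -> Dispatcher -> Service -> Observable -> object

L[Hookable] = Hookable + merge(L[Handler], L[Registry], [Handler Registry])
  take Handler:  [Handler Configurable Extension Plugin Observable object] + [Registry Dispatcher Service Observable object] + [Handler Registry]
  take Configurable:  [Configurable Extension Plugin Observable object] + [Registry Dispatcher Service Observable object] + [Registry]
  take Extension:  [Extension Plugin Observable object] + [Registry Dispatcher Service Observable object] + [Registry]
  take Plugin:  [Plugin Observable object] + [Registry Dispatcher Service Observable object] + [Registry]
  take Registry:  [Observable object] + [Registry Dispatcher Service Observable object] + [Registry]
  take Dispatcher:  [Observable object] + [Dispatcher Service Observable object]
  take Service:  [Observable object] + [Service Observable object]
  take Observable:  [Observable object] + [Observable object]
  take object:  [object] + [object]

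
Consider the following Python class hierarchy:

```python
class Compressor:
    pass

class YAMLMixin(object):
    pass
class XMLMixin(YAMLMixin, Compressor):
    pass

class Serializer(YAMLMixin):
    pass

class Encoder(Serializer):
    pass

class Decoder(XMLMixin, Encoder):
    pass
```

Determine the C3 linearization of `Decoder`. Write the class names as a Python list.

L[Decoder] = Decoder + merge(L[XMLMixin], L[Encoder], [XMLMixin Encoder])
  take XMLMixin:  [XMLMixin YAMLMixin Compressor object] + [Encoder Serializer YAMLMixin object] + [XMLMixin Encoder]
  take Encoder:  [YAMLMixin Compressor object] + [Encoder Serializer YAMLMixin object] + [Encoder]
  take Serializer:  [YAMLMixin Compressor object] + [Serializer YAMLMixin object]
  take YAMLMixin:  [YAMLMixin Compressor object] + [YAMLMixin object]
  take Compressor:  [Compressor object] + [object]
  take object:  [object] + [object]

[Decoder, XMLMixin, Encoder, Serializer, YAMLMixin, Compressor, object]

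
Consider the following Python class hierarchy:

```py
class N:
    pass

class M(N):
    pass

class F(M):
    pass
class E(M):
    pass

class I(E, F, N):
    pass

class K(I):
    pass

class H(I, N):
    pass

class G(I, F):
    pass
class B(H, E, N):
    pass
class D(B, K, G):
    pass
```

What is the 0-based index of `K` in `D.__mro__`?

L[D] = D + merge(L[B], L[K], L[G], [B K G])
  take B:  [B H I E F M N object] + [K I E F M N object] + [G I E F M N object] + [B K G]
  take H:  [H I E F M N object] + [K I E F M N object] + [G I E F M N object] + [K G]
  take K:  [I E F M N object] + [K I E F M N object] + [G I E F M N object] + [K G]
  take G:  [I E F M N object] + [I E F M N object] + [G I E F M N object] + [G]
  take I:  [I E F M N object] + [I E F M N object] + [I E F M N object]
  take E:  [E F M N object] + [E F M N object] + [E F M N object]
  take F:  [F M N object] + [F M N object] + [F M N object]
  take M:  [M N object] + [M N object] + [M N object]
  take N:  [N object] + [N object] + [N object]
  take object:  [object] + [object] + [object]
MRO: D B H K G I E F M N object
K sits at index 3.

3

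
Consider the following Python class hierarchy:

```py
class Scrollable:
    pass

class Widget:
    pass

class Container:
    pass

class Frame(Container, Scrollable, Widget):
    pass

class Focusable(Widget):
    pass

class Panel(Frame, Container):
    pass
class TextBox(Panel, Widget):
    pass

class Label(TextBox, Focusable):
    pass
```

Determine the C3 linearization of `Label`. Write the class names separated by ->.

Label -> TextBox -> Panel -> Frame -> Container -> Scrollable -> Focusable -> Widget -> object

L[Label] = Label + merge(L[TextBox], L[Focusable], [TextBox Focusable])
  take TextBox:  [TextBox Panel Frame Container Scrollable Widget object] + [Focusable Widget object] + [TextBox Focusable]
  take Panel:  [Panel Frame Container Scrollable Widget object] + [Focusable Widget object] + [Focusable]
  take Frame:  [Frame Container Scrollable Widget object] + [Focusable Widget object] + [Focusable]
  take Container:  [Container Scrollable Widget object] + [Focusable Widget object] + [Focusable]
  take Scrollable:  [Scrollable Widget object] + [Focusable Widget object] + [Focusable]
  take Focusable:  [Widget object] + [Focusable Widget object] + [Focusable]
  take Widget:  [Widget object] + [Widget object]
  take object:  [object] + [object]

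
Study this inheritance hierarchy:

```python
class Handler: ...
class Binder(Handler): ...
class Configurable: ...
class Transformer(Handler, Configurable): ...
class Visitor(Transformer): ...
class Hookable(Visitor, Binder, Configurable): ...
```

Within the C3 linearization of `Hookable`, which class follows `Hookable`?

L[Hookable] = Hookable + merge(L[Visitor], L[Binder], L[Configurable], [Visitor Binder Configurable])
  take Visitor:  [Visitor Transformer Handler Configurable object] + [Binder Handler object] + [Configurable object] + [Visitor Binder Configurable]
  take Transformer:  [Transformer Handler Configurable object] + [Binder Handler object] + [Configurable object] + [Binder Configurable]
  take Binder:  [Handler Configurable object] + [Binder Handler object] + [Configurable object] + [Binder Configurable]
  take Handler:  [Handler Configurable object] + [Handler object] + [Configurable object] + [Configurable]
  take Configurable:  [Configurable object] + [object] + [Configurable object] + [Configurable]
  take object:  [object] + [object] + [object]
MRO: Hookable Visitor Transformer Binder Handler Configurable object
Hookable is at position 0; next is Visitor.

Visitor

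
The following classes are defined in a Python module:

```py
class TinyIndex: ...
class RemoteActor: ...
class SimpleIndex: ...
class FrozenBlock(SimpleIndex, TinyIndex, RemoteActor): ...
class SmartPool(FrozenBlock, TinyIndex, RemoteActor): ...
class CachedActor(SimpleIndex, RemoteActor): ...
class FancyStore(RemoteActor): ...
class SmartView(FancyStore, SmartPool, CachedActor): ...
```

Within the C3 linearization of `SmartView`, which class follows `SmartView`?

FancyStore

L[SmartView] = SmartView + merge(L[FancyStore], L[SmartPool], L[CachedActor], [FancyStore SmartPool CachedActor])
  take FancyStore:  [FancyStore RemoteActor object] + [SmartPool FrozenBlock SimpleIndex TinyIndex RemoteActor object] + [CachedActor SimpleIndex RemoteActor object] + [FancyStore SmartPool CachedActor]
  take SmartPool:  [RemoteActor object] + [SmartPool FrozenBlock SimpleIndex TinyIndex RemoteActor object] + [CachedActor SimpleIndex RemoteActor object] + [SmartPool CachedActor]
  take FrozenBlock:  [RemoteActor object] + [FrozenBlock SimpleIndex TinyIndex RemoteActor object] + [CachedActor SimpleIndex RemoteActor object] + [CachedActor]
  take CachedActor:  [RemoteActor object] + [SimpleIndex TinyIndex RemoteActor object] + [CachedActor SimpleIndex RemoteActor object] + [CachedActor]
  take SimpleIndex:  [RemoteActor object] + [SimpleIndex TinyIndex RemoteActor object] + [SimpleIndex RemoteActor object]
  take TinyIndex:  [RemoteActor object] + [TinyIndex RemoteActor object] + [RemoteActor object]
  take RemoteActor:  [RemoteActor object] + [RemoteActor object] + [RemoteActor object]
  take object:  [object] + [object] + [object]
MRO: SmartView FancyStore SmartPool FrozenBlock CachedActor SimpleIndex TinyIndex RemoteActor object
SmartView is at position 0; next is FancyStore.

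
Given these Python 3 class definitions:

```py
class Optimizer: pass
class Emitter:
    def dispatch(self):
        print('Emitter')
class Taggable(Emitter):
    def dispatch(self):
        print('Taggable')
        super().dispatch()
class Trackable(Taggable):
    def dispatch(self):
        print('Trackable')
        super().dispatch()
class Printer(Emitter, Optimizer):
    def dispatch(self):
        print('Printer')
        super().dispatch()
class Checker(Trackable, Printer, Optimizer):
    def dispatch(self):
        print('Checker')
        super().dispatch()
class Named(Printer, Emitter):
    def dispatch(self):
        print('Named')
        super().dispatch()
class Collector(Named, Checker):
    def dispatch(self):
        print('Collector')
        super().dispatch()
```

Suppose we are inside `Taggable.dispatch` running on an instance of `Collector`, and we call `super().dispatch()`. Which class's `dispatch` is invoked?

L[Collector] = Collector + merge(L[Named], L[Checker], [Named Checker])
  take Named:  [Named Printer Emitter Optimizer object] + [Checker Trackable Taggable Printer Emitter Optimizer object] + [Named Checker]
  take Checker:  [Printer Emitter Optimizer object] + [Checker Trackable Taggable Printer Emitter Optimizer object] + [Checker]
  take Trackable:  [Printer Emitter Optimizer object] + [Trackable Taggable Printer Emitter Optimizer object]
  take Taggable:  [Printer Emitter Optimizer object] + [Taggable Printer Emitter Optimizer object]
  take Printer:  [Printer Emitter Optimizer object] + [Printer Emitter Optimizer object]
  take Emitter:  [Emitter Optimizer object] + [Emitter Optimizer object]
  take Optimizer:  [Optimizer object] + [Optimizer object]
  take object:  [object] + [object]
MRO: Collector Named Checker Trackable Taggable Printer Emitter Optimizer object
super() in Taggable.dispatch on a Collector instance goes to the class after Taggable in Collector's MRO: Printer.

Printer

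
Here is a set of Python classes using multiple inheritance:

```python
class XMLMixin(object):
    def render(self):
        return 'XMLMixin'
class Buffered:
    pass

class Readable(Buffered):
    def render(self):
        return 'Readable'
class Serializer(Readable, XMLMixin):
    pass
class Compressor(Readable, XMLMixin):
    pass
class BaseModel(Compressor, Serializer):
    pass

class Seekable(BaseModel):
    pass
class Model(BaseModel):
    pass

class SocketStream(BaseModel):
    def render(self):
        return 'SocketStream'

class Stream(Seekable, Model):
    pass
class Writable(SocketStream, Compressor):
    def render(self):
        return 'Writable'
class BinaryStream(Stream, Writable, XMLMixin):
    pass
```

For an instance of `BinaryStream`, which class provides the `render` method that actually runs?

Writable

L[BinaryStream] = BinaryStream + merge(L[Stream], L[Writable], L[XMLMixin], [Stream Writable XMLMixin])
  take Stream:  [Stream Seekable Model BaseModel Compressor Serializer Readable Buffered XMLMixin object] + [Writable SocketStream BaseModel Compressor Serializer Readable Buffered XMLMixin object] + [XMLMixin object] + [Stream Writable XMLMixin]
  take Seekable:  [Seekable Model BaseModel Compressor Serializer Readable Buffered XMLMixin object] + [Writable SocketStream BaseModel Compressor Serializer Readable Buffered XMLMixin object] + [XMLMixin object] + [Writable XMLMixin]
  take Model:  [Model BaseModel Compressor Serializer Readable Buffered XMLMixin object] + [Writable SocketStream BaseModel Compressor Serializer Readable Buffered XMLMixin object] + [XMLMixin object] + [Writable XMLMixin]
  take Writable:  [BaseModel Compressor Serializer Readable Buffered XMLMixin object] + [Writable SocketStream BaseModel Compressor Serializer Readable Buffered XMLMixin object] + [XMLMixin object] + [Writable XMLMixin]
  take SocketStream:  [BaseModel Compressor Serializer Readable Buffered XMLMixin object] + [SocketStream BaseModel Compressor Serializer Readable Buffered XMLMixin object] + [XMLMixin object] + [XMLMixin]
  take BaseModel:  [BaseModel Compressor Serializer Readable Buffered XMLMixin object] + [BaseModel Compressor Serializer Readable Buffered XMLMixin object] + [XMLMixin object] + [XMLMixin]
  take Compressor:  [Compressor Serializer Readable Buffered XMLMixin object] + [Compressor Serializer Readable Buffered XMLMixin object] + [XMLMixin object] + [XMLMixin]
  take Serializer:  [Serializer Readable Buffered XMLMixin object] + [Serializer Readable Buffered XMLMixin object] + [XMLMixin object] + [XMLMixin]
  take Readable:  [Readable Buffered XMLMixin object] + [Readable Buffered XMLMixin object] + [XMLMixin object] + [XMLMixin]
  take Buffered:  [Buffered XMLMixin object] + [Buffered XMLMixin object] + [XMLMixin object] + [XMLMixin]
  take XMLMixin:  [XMLMixin object] + [XMLMixin object] + [XMLMixin object] + [XMLMixin]
  take object:  [object] + [object] + [object]
MRO: BinaryStream Stream Seekable Model Writable SocketStream BaseModel Compressor Serializer Readable Buffered XMLMixin object
render is defined in: Readable, SocketStream, Writable, XMLMixin. First along the MRO is Writable.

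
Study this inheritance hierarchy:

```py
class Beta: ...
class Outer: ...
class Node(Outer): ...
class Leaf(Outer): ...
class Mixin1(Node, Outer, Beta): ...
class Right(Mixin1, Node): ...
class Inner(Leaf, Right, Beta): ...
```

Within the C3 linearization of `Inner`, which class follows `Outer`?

Beta

L[Inner] = Inner + merge(L[Leaf], L[Right], L[Beta], [Leaf Right Beta])
  take Leaf:  [Leaf Outer object] + [Right Mixin1 Node Outer Beta object] + [Beta object] + [Leaf Right Beta]
  take Right:  [Outer object] + [Right Mixin1 Node Outer Beta object] + [Beta object] + [Right Beta]
  take Mixin1:  [Outer object] + [Mixin1 Node Outer Beta object] + [Beta object] + [Beta]
  take Node:  [Outer object] + [Node Outer Beta object] + [Beta object] + [Beta]
  take Outer:  [Outer object] + [Outer Beta object] + [Beta object] + [Beta]
  take Beta:  [object] + [Beta object] + [Beta object] + [Beta]
  take object:  [object] + [object] + [object]
MRO: Inner Leaf Right Mixin1 Node Outer Beta object
Outer is at position 5; next is Beta.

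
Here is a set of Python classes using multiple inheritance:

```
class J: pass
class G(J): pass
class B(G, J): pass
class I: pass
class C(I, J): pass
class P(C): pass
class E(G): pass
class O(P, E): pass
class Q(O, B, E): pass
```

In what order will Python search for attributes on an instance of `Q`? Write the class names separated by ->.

Q -> O -> P -> C -> I -> B -> E -> G -> J -> object

L[Q] = Q + merge(L[O], L[B], L[E], [O B E])
  take O:  [O P C I E G J object] + [B G J object] + [E G J object] + [O B E]
  take P:  [P C I E G J object] + [B G J object] + [E G J object] + [B E]
  take C:  [C I E G J object] + [B G J object] + [E G J object] + [B E]
  take I:  [I E G J object] + [B G J object] + [E G J object] + [B E]
  take B:  [E G J object] + [B G J object] + [E G J object] + [B E]
  take E:  [E G J object] + [G J object] + [E G J object] + [E]
  take G:  [G J object] + [G J object] + [G J object]
  take J:  [J object] + [J object] + [J object]
  take object:  [object] + [object] + [object]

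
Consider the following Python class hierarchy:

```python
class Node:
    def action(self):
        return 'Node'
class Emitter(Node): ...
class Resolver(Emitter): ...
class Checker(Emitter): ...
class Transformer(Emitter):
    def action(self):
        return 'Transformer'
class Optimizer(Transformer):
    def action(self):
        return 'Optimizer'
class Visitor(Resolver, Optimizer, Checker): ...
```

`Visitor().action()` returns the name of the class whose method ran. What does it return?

L[Visitor] = Visitor + merge(L[Resolver], L[Optimizer], L[Checker], [Resolver Optimizer Checker])
  take Resolver:  [Resolver Emitter Node object] + [Optimizer Transformer Emitter Node object] + [Checker Emitter Node object] + [Resolver Optimizer Checker]
  take Optimizer:  [Emitter Node object] + [Optimizer Transformer Emitter Node object] + [Checker Emitter Node object] + [Optimizer Checker]
  take Transformer:  [Emitter Node object] + [Transformer Emitter Node object] + [Checker Emitter Node object] + [Checker]
  take Checker:  [Emitter Node object] + [Emitter Node object] + [Checker Emitter Node object] + [Checker]
  take Emitter:  [Emitter Node object] + [Emitter Node object] + [Emitter Node object]
  take Node:  [Node object] + [Node object] + [Node object]
  take object:  [object] + [object] + [object]
MRO: Visitor Resolver Optimizer Transformer Checker Emitter Node object
action is defined in: Node, Optimizer, Transformer. First along the MRO is Optimizer.

Optimizer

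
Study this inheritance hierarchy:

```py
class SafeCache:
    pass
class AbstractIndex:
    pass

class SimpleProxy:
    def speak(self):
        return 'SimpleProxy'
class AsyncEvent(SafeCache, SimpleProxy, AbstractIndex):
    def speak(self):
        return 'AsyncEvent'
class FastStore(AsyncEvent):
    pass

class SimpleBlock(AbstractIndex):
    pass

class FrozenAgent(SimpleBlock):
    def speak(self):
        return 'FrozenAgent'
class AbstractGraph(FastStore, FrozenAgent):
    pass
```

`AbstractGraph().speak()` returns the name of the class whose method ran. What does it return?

L[AbstractGraph] = AbstractGraph + merge(L[FastStore], L[FrozenAgent], [FastStore FrozenAgent])
  take FastStore:  [FastStore AsyncEvent SafeCache SimpleProxy AbstractIndex object] + [FrozenAgent SimpleBlock AbstractIndex object] + [FastStore FrozenAgent]
  take AsyncEvent:  [AsyncEvent SafeCache SimpleProxy AbstractIndex object] + [FrozenAgent SimpleBlock AbstractIndex object] + [FrozenAgent]
  take SafeCache:  [SafeCache SimpleProxy AbstractIndex object] + [FrozenAgent SimpleBlock AbstractIndex object] + [FrozenAgent]
  take SimpleProxy:  [SimpleProxy AbstractIndex object] + [FrozenAgent SimpleBlock AbstractIndex object] + [FrozenAgent]
  take FrozenAgent:  [AbstractIndex object] + [FrozenAgent SimpleBlock AbstractIndex object] + [FrozenAgent]
  take SimpleBlock:  [AbstractIndex object] + [SimpleBlock AbstractIndex object]
  take AbstractIndex:  [AbstractIndex object] + [AbstractIndex object]
  take object:  [object] + [object]
MRO: AbstractGraph FastStore AsyncEvent SafeCache SimpleProxy FrozenAgent SimpleBlock AbstractIndex object
speak is defined in: AsyncEvent, FrozenAgent, SimpleProxy. First along the MRO is AsyncEvent.

AsyncEvent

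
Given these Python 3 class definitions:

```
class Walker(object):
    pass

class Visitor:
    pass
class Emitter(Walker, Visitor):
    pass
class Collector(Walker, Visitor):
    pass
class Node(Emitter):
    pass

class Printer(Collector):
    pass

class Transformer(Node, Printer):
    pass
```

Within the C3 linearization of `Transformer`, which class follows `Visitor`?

L[Transformer] = Transformer + merge(L[Node], L[Printer], [Node Printer])
  take Node:  [Node Emitter Walker Visitor object] + [Printer Collector Walker Visitor object] + [Node Printer]
  take Emitter:  [Emitter Walker Visitor object] + [Printer Collector Walker Visitor object] + [Printer]
  take Printer:  [Walker Visitor object] + [Printer Collector Walker Visitor object] + [Printer]
  take Collector:  [Walker Visitor object] + [Collector Walker Visitor object]
  take Walker:  [Walker Visitor object] + [Walker Visitor object]
  take Visitor:  [Visitor object] + [Visitor object]
  take object:  [object] + [object]
MRO: Transformer Node Emitter Printer Collector Walker Visitor object
Visitor is at position 6; next is object.

object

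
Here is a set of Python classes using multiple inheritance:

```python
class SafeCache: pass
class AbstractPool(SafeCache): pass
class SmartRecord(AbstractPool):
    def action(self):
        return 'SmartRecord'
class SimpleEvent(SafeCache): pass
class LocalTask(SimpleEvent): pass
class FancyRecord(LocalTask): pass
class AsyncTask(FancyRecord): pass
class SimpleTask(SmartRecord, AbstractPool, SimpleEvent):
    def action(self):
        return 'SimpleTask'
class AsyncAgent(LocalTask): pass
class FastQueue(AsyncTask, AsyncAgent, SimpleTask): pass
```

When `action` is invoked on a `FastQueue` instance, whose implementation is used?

L[FastQueue] = FastQueue + merge(L[AsyncTask], L[AsyncAgent], L[SimpleTask], [AsyncTask AsyncAgent SimpleTask])
  take AsyncTask:  [AsyncTask FancyRecord LocalTask SimpleEvent SafeCache object] + [AsyncAgent LocalTask SimpleEvent SafeCache object] + [SimpleTask SmartRecord AbstractPool SimpleEvent SafeCache object] + [AsyncTask AsyncAgent SimpleTask]
  take FancyRecord:  [FancyRecord LocalTask SimpleEvent SafeCache object] + [AsyncAgent LocalTask SimpleEvent SafeCache object] + [SimpleTask SmartRecord AbstractPool SimpleEvent SafeCache object] + [AsyncAgent SimpleTask]
  take AsyncAgent:  [LocalTask SimpleEvent SafeCache object] + [AsyncAgent LocalTask SimpleEvent SafeCache object] + [SimpleTask SmartRecord AbstractPool SimpleEvent SafeCache object] + [AsyncAgent SimpleTask]
  take LocalTask:  [LocalTask SimpleEvent SafeCache object] + [LocalTask SimpleEvent SafeCache object] + [SimpleTask SmartRecord AbstractPool SimpleEvent SafeCache object] + [SimpleTask]
  take SimpleTask:  [SimpleEvent SafeCache object] + [SimpleEvent SafeCache object] + [SimpleTask SmartRecord AbstractPool SimpleEvent SafeCache object] + [SimpleTask]
  take SmartRecord:  [SimpleEvent SafeCache object] + [SimpleEvent SafeCache object] + [SmartRecord AbstractPool SimpleEvent SafeCache object]
  take AbstractPool:  [SimpleEvent SafeCache object] + [SimpleEvent SafeCache object] + [AbstractPool SimpleEvent SafeCache object]
  take SimpleEvent:  [SimpleEvent SafeCache object] + [SimpleEvent SafeCache object] + [SimpleEvent SafeCache object]
  take SafeCache:  [SafeCache object] + [SafeCache object] + [SafeCache object]
  take object:  [object] + [object] + [object]
MRO: FastQueue AsyncTask FancyRecord AsyncAgent LocalTask SimpleTask SmartRecord AbstractPool SimpleEvent SafeCache object
action is defined in: SimpleTask, SmartRecord. First along the MRO is SimpleTask.

SimpleTask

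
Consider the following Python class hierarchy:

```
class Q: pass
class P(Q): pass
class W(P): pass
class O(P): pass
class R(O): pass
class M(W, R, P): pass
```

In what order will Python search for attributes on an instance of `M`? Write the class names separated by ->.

M -> W -> R -> O -> P -> Q -> object

L[M] = M + merge(L[W], L[R], L[P], [W R P])
  take W:  [W P Q object] + [R O P Q object] + [P Q object] + [W R P]
  take R:  [P Q object] + [R O P Q object] + [P Q object] + [R P]
  take O:  [P Q object] + [O P Q object] + [P Q object] + [P]
  take P:  [P Q object] + [P Q object] + [P Q object] + [P]
  take Q:  [Q object] + [Q object] + [Q object]
  take object:  [object] + [object] + [object]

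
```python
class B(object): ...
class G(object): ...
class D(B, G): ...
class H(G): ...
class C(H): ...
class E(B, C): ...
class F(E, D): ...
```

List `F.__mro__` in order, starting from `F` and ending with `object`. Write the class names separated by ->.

L[F] = F + merge(L[E], L[D], [E D])
  take E:  [E B C H G object] + [D B G object] + [E D]
  take D:  [B C H G object] + [D B G object] + [D]
  take B:  [B C H G object] + [B G object]
  take C:  [C H G object] + [G object]
  take H:  [H G object] + [G object]
  take G:  [G object] + [G object]
  take object:  [object] + [object]

F -> E -> D -> B -> C -> H -> G -> object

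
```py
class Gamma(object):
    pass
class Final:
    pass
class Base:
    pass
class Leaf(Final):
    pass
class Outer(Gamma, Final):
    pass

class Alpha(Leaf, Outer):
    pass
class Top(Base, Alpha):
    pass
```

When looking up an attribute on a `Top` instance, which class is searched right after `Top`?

Base

L[Top] = Top + merge(L[Base], L[Alpha], [Base Alpha])
  take Base:  [Base object] + [Alpha Leaf Outer Gamma Final object] + [Base Alpha]
  take Alpha:  [object] + [Alpha Leaf Outer Gamma Final object] + [Alpha]
  take Leaf:  [object] + [Leaf Outer Gamma Final object]
  take Outer:  [object] + [Outer Gamma Final object]
  take Gamma:  [object] + [Gamma Final object]
  take Final:  [object] + [Final object]
  take object:  [object] + [object]
MRO: Top Base Alpha Leaf Outer Gamma Final object
Top is at position 0; next is Base.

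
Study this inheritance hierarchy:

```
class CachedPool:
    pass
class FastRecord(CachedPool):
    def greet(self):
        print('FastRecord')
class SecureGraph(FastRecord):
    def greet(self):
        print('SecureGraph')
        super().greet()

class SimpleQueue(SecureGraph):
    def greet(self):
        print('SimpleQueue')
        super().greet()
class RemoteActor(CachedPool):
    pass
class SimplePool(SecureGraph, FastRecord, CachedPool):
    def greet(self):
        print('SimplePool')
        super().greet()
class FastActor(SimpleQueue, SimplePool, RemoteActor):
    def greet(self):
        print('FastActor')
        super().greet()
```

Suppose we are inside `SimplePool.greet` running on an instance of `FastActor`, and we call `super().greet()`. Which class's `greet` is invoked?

L[FastActor] = FastActor + merge(L[SimpleQueue], L[SimplePool], L[RemoteActor], [SimpleQueue SimplePool RemoteActor])
  take SimpleQueue:  [SimpleQueue SecureGraph FastRecord CachedPool object] + [SimplePool SecureGraph FastRecord CachedPool object] + [RemoteActor CachedPool object] + [SimpleQueue SimplePool RemoteActor]
  take SimplePool:  [SecureGraph FastRecord CachedPool object] + [SimplePool SecureGraph FastRecord CachedPool object] + [RemoteActor CachedPool object] + [SimplePool RemoteActor]
  take SecureGraph:  [SecureGraph FastRecord CachedPool object] + [SecureGraph FastRecord CachedPool object] + [RemoteActor CachedPool object] + [RemoteActor]
  take FastRecord:  [FastRecord CachedPool object] + [FastRecord CachedPool object] + [RemoteActor CachedPool object] + [RemoteActor]
  take RemoteActor:  [CachedPool object] + [CachedPool object] + [RemoteActor CachedPool object] + [RemoteActor]
  take CachedPool:  [CachedPool object] + [CachedPool object] + [CachedPool object]
  take object:  [object] + [object] + [object]
MRO: FastActor SimpleQueue SimplePool SecureGraph FastRecord RemoteActor CachedPool object
super() in SimplePool.greet on a FastActor instance goes to the class after SimplePool in FastActor's MRO: SecureGraph.

SecureGraph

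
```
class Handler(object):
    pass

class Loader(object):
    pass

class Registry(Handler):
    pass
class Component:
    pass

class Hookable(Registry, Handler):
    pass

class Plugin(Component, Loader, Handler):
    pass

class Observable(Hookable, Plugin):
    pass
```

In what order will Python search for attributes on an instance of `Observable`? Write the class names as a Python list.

[Observable, Hookable, Registry, Plugin, Component, Loader, Handler, object]

L[Observable] = Observable + merge(L[Hookable], L[Plugin], [Hookable Plugin])
  take Hookable:  [Hookable Registry Handler object] + [Plugin Component Loader Handler object] + [Hookable Plugin]
  take Registry:  [Registry Handler object] + [Plugin Component Loader Handler object] + [Plugin]
  take Plugin:  [Handler object] + [Plugin Component Loader Handler object] + [Plugin]
  take Component:  [Handler object] + [Component Loader Handler object]
  take Loader:  [Handler object] + [Loader Handler object]
  take Handler:  [Handler object] + [Handler object]
  take object:  [object] + [object]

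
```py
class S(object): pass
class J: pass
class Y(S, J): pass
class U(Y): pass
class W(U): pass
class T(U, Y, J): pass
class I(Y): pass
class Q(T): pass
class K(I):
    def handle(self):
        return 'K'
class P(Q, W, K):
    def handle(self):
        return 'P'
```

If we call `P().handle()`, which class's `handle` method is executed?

P

L[P] = P + merge(L[Q], L[W], L[K], [Q W K])
  take Q:  [Q T U Y S J object] + [W U Y S J object] + [K I Y S J object] + [Q W K]
  take T:  [T U Y S J object] + [W U Y S J object] + [K I Y S J object] + [W K]
  take W:  [U Y S J object] + [W U Y S J object] + [K I Y S J object] + [W K]
  take U:  [U Y S J object] + [U Y S J object] + [K I Y S J object] + [K]
  take K:  [Y S J object] + [Y S J object] + [K I Y S J object] + [K]
  take I:  [Y S J object] + [Y S J object] + [I Y S J object]
  take Y:  [Y S J object] + [Y S J object] + [Y S J object]
  take S:  [S J object] + [S J object] + [S J object]
  take J:  [J object] + [J object] + [J object]
  take object:  [object] + [object] + [object]
MRO: P Q T W U K I Y S J object
handle is defined in: K, P. First along the MRO is P.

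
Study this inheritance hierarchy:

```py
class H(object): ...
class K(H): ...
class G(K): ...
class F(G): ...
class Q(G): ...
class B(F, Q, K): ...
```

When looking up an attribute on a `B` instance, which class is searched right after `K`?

H

L[B] = B + merge(L[F], L[Q], L[K], [F Q K])
  take F:  [F G K H object] + [Q G K H object] + [K H object] + [F Q K]
  take Q:  [G K H object] + [Q G K H object] + [K H object] + [Q K]
  take G:  [G K H object] + [G K H object] + [K H object] + [K]
  take K:  [K H object] + [K H object] + [K H object] + [K]
  take H:  [H object] + [H object] + [H object]
  take object:  [object] + [object] + [object]
MRO: B F Q G K H object
K is at position 4; next is H.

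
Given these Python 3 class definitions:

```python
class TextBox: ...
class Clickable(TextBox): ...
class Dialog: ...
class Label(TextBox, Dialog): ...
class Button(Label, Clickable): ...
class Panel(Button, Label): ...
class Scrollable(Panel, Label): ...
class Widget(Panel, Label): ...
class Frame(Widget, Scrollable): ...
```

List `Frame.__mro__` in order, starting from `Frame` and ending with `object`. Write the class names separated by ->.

Frame -> Widget -> Scrollable -> Panel -> Button -> Label -> Clickable -> TextBox -> Dialog -> object

L[Frame] = Frame + merge(L[Widget], L[Scrollable], [Widget Scrollable])
  take Widget:  [Widget Panel Button Label Clickable TextBox Dialog object] + [Scrollable Panel Button Label Clickable TextBox Dialog object] + [Widget Scrollable]
  take Scrollable:  [Panel Button Label Clickable TextBox Dialog object] + [Scrollable Panel Button Label Clickable TextBox Dialog object] + [Scrollable]
  take Panel:  [Panel Button Label Clickable TextBox Dialog object] + [Panel Button Label Clickable TextBox Dialog object]
  take Button:  [Button Label Clickable TextBox Dialog object] + [Button Label Clickable TextBox Dialog object]
  take Label:  [Label Clickable TextBox Dialog object] + [Label Clickable TextBox Dialog object]
  take Clickable:  [Clickable TextBox Dialog object] + [Clickable TextBox Dialog object]
  take TextBox:  [TextBox Dialog object] + [TextBox Dialog object]
  take Dialog:  [Dialog object] + [Dialog object]
  take object:  [object] + [object]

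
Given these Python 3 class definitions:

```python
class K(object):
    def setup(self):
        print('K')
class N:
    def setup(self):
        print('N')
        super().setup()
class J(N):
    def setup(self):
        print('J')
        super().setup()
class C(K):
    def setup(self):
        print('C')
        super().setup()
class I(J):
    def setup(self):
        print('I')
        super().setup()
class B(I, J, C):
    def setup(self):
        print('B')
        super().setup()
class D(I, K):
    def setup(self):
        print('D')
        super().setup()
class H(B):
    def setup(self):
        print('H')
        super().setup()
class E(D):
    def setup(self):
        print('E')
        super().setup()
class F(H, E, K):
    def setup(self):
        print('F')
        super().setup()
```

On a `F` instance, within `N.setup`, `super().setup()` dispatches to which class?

C

L[F] = F + merge(L[H], L[E], L[K], [H E K])
  take H:  [H B I J N C K object] + [E D I J N K object] + [K object] + [H E K]
  take B:  [B I J N C K object] + [E D I J N K object] + [K object] + [E K]
  take E:  [I J N C K object] + [E D I J N K object] + [K object] + [E K]
  take D:  [I J N C K object] + [D I J N K object] + [K object] + [K]
  take I:  [I J N C K object] + [I J N K object] + [K object] + [K]
  take J:  [J N C K object] + [J N K object] + [K object] + [K]
  take N:  [N C K object] + [N K object] + [K object] + [K]
  take C:  [C K object] + [K object] + [K object] + [K]
  take K:  [K object] + [K object] + [K object] + [K]
  take object:  [object] + [object] + [object]
MRO: F H B E D I J N C K object
super() in N.setup on a F instance goes to the class after N in F's MRO: C.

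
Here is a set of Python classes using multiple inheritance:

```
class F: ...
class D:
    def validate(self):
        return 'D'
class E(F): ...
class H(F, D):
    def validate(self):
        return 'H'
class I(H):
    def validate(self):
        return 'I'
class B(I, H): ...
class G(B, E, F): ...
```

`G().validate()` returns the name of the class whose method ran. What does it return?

I

L[G] = G + merge(L[B], L[E], L[F], [B E F])
  take B:  [B I H F D object] + [E F object] + [F object] + [B E F]
  take I:  [I H F D object] + [E F object] + [F object] + [E F]
  take H:  [H F D object] + [E F object] + [F object] + [E F]
  take E:  [F D object] + [E F object] + [F object] + [E F]
  take F:  [F D object] + [F object] + [F object] + [F]
  take D:  [D object] + [object] + [object]
  take object:  [object] + [object] + [object]
MRO: G B I H E F D object
validate is defined in: D, H, I. First along the MRO is I.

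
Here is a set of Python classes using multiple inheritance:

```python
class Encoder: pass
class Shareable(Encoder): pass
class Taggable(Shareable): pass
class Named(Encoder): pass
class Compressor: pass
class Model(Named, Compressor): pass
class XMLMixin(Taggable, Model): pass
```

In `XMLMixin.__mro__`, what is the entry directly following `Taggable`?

Shareable

L[XMLMixin] = XMLMixin + merge(L[Taggable], L[Model], [Taggable Model])
  take Taggable:  [Taggable Shareable Encoder object] + [Model Named Encoder Compressor object] + [Taggable Model]
  take Shareable:  [Shareable Encoder object] + [Model Named Encoder Compressor object] + [Model]
  take Model:  [Encoder object] + [Model Named Encoder Compressor object] + [Model]
  take Named:  [Encoder object] + [Named Encoder Compressor object]
  take Encoder:  [Encoder object] + [Encoder Compressor object]
  take Compressor:  [object] + [Compressor object]
  take object:  [object] + [object]
MRO: XMLMixin Taggable Shareable Model Named Encoder Compressor object
Taggable is at position 1; next is Shareable.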